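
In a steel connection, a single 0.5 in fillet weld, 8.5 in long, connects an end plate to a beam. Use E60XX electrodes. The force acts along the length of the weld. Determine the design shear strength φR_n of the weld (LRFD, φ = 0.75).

E60XX → F_EXX = 60 ksi.
Effective throat t_e = 0.707 × 0.5 = 0.3535 in.
Total length L = 8.5 in; A_we = 0.3535 × 8.5 = 3.005 in².
F_nw = 0.6 F_EXX = 0.6 × 60 = 36 ksi.
φR_n = 0.75 × 36 × 3.005 = 81.13 kip.

φR_n ≈ 81.1 kip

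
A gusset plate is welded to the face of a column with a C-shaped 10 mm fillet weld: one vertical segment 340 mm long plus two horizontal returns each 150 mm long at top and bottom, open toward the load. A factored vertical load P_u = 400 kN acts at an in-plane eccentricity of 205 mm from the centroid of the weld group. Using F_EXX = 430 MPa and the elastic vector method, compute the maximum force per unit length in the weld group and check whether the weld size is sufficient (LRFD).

f_max ≈ 1690 N/mm; NOT adequate

Total weld length L_w = 640 mm. Treat welds as unit-width lines.
Centroid: x̄ = 2×150×75 / 640 = 35.16 mm from the vertical weld.
Polar moment about centroid: J = I_x + I_y = [340³/12 + 2×150×170²] + [340×35.16² + 2(150³/12 + 150×39.84²)] = 13400000 mm³.
Direct shear f_v = P/L_w = 400×10³ / 640 = 625 N/mm (vertical).
Torsion M = P·e = 400×10³ × 205 = 82000000 N·mm.
Critical point at (x, y) = (114.8, 170) from centroid. f_tx = M·y/J = 1040 N/mm; f_ty = M·x/J = 702.5 N/mm.
Resultant f_max = √[f_tx² + (f_v + f_ty)²] = √[1040² + (625 + 702.5)²] = 1686 N/mm.
Capacity per unit length: φr_n = 0.75 × 0.6 × 430 × (0.707 × 10) = 1368 N/mm.
1686 > 1368 → NOT adequate.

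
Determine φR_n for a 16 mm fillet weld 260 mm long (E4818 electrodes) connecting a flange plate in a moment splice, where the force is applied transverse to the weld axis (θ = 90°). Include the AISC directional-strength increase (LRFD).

φR_n ≈ 953 kN

E48XX → F_EXX = 480 MPa.
t_e = 0.707 × 16 = 11.31 mm; A_we = 11.31 × 260 = 2941 mm².
Directional factor: 1.0 + 0.5 sin^1.5(90°) = 1.5.
F_nw = 0.6 × 480 × 1.5 = 432 MPa.
φR_n = 0.75 × 432 × 2941 × 10⁻³ = 952.9 kN.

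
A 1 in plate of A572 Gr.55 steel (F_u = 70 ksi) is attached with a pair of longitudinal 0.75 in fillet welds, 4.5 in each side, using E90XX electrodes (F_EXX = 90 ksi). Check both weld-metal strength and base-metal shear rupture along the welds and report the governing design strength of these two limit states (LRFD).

φR_n ≈ 193 kip (weld metal governs)

t_e = 0.707 × 0.75 = 0.5302 in; L = 9 in.
Weld metal: φR_n = 0.75 × 0.6 × 90 × 0.5302 × 9 = 193.3 kip.
Base metal (shear rupture): φR_n = 0.75 × 0.6 × 70 × 1 × 9 = 283.5 kip.
Governing: weld metal.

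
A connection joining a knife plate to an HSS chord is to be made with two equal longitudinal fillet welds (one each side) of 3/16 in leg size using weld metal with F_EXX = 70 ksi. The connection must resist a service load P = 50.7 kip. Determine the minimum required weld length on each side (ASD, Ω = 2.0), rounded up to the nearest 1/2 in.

L = 9.5 in on each side

Throat t_e = 0.707 × 0.1875 = 0.1326 in.
r_n/Ω = (0.6 × 70 × 0.1326) / 2.0 = 2.784 kip/in.
L_req = P / (r_n/Ω) = 50.7 / 2.784 = 18.21 in total.
Per side: 18.21 / 2 = 9.106 in.
Round up → use L = 9.5 in on each side.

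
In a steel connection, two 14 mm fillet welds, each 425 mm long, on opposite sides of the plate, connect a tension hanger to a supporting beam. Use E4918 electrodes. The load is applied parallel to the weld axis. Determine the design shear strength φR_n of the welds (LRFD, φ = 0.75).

E49XX → F_EXX = 490 MPa.
Effective throat t_e = 0.707 × 14 = 9.898 mm.
Total length L = 850 mm; A_we = 9.898 × 850 = 8413 mm².
F_nw = 0.6 F_EXX = 0.6 × 490 = 294 MPa.
φR_n = 0.75 × 294 × 8413 × 10⁻³ = 1855 kN.

φR_n ≈ 1860 kN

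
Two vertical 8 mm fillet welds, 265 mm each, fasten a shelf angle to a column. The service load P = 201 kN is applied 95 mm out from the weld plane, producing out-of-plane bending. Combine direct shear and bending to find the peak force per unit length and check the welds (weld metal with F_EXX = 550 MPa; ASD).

L_w = 2 × 265 = 530 mm; section modulus (unit throat) S = 2 × L²/6 = 23410 mm².
Direct shear f_v = P/L_w = 201×10³/530 = 379.2 N/mm.
Moment M = P × e = 201×10³ × 95 = 19095000 N·mm; bending f_b = M/S = 815.7 N/mm.
f_max = √(f_v² + f_b²) = √(379.2² + 815.7²) = 899.6 N/mm.
r_n/Ω = (1/2.0) × 0.6 × 550 × (0.707 × 8) = 933.2 N/mm → adequate.

f_max ≈ 900 N/mm; adequate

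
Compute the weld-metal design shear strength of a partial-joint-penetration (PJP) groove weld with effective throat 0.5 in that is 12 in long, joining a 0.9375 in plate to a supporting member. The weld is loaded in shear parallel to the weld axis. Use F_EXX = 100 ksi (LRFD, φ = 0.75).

φR_n ≈ 270 kip

Effective throat (given) t_e = 0.5 in.
A_we = 0.5 × 12 = 6 in².
F_nw = 0.6 F_EXX = 60 ksi.
φR_n = 0.75 × 60 × 6 = 270 kip.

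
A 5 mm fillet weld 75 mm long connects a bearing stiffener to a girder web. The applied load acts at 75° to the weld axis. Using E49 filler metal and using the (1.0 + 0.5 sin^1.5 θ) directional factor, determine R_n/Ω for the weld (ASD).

E49XX → F_EXX = 490 MPa.
t_e = 0.707 × 5 = 3.535 mm; A_we = 3.535 × 75 = 265.1 mm².
Directional factor: 1.0 + 0.5 sin^1.5(75°) = 1.475.
F_nw = 0.6 × 490 × 1.475 = 433.6 MPa.
R_n/Ω = (433.6 × 265.1) / 2.0 × 10⁻³ = 57.47 kN.

R_n/Ω ≈ 57.5 kN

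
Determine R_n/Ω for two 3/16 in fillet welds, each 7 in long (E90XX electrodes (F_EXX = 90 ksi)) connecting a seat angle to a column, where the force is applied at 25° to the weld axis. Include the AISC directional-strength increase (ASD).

t_e = 0.707 × 0.1875 = 0.1326 in; A_we = 0.1326 × 14 = 1.856 in².
Directional factor: 1.0 + 0.5 sin^1.5(25°) = 1.137.
F_nw = 0.6 × 90 × 1.137 = 61.42 ksi.
R_n/Ω = (61.42 × 1.856) / 2.0 = 56.99 kips.

R_n/Ω ≈ 57 kips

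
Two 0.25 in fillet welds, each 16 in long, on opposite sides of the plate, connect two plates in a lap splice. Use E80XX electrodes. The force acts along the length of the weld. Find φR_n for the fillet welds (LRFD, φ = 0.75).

E80XX → F_EXX = 80 ksi.
Effective throat t_e = 0.707 × 0.25 = 0.1767 in.
Total length L = 32 in; A_we = 0.1767 × 32 = 5.656 in².
F_nw = 0.6 F_EXX = 0.6 × 80 = 48 ksi.
φR_n = 0.75 × 48 × 5.656 = 203.6 kips.

φR_n ≈ 204 kips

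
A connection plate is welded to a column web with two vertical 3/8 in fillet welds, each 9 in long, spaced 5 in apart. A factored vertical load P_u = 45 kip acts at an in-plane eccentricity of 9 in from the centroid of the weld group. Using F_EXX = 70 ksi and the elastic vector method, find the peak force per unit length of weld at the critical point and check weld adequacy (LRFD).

Total weld length L_w = 18 in. Treat welds as unit-width lines.
Polar moment about centroid: J = 2[d³/12 + d(b/2)²] = 2[9³/12 + 9×2.5²] = 234 in³.
Direct shear f_v = P/L_w = 45 / 18 = 2.5 kip/in (vertical).
Torsion M = P·e = 45 × 9 = 405 kip·in.
Critical point at (x, y) = (2.5, 4.5) from centroid. f_tx = M·y/J = 7.788 kip/in; f_ty = M·x/J = 4.327 kip/in.
Resultant f_max = √[f_tx² + (f_v + f_ty)²] = √[7.788² + (2.5 + 4.327)²] = 10.36 kip/in.
Capacity per unit length: φr_n = 0.75 × 0.6 × 70 × (0.707 × 0.375) = 8.351 kip/in.
10.36 > 8.351 → NOT adequate.

f_max ≈ 10.4 kip/in; NOT adequate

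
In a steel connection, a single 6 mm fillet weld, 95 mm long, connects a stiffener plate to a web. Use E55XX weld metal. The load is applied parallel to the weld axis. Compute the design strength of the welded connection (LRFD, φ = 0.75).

φR_n ≈ 99.7 kN

E55XX → F_EXX = 550 MPa.
Effective throat t_e = 0.707 × 6 = 4.242 mm.
Total length L = 95 mm; A_we = 4.242 × 95 = 403 mm².
F_nw = 0.6 F_EXX = 0.6 × 550 = 330 MPa.
φR_n = 0.75 × 330 × 403 × 10⁻³ = 99.74 kN.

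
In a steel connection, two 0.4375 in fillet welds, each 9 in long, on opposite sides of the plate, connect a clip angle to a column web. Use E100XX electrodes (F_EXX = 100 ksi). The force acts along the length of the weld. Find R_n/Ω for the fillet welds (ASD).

Effective throat t_e = 0.707 × 0.4375 = 0.3093 in.
Total length L = 18 in; A_we = 0.3093 × 18 = 5.568 in².
F_nw = 0.6 F_EXX = 0.6 × 100 = 60 ksi.
R_n = 60 × 5.568 = 334.1 kips; R_n/Ω = 334.1/2.0 = 167 kips.

R_n/Ω ≈ 167 kips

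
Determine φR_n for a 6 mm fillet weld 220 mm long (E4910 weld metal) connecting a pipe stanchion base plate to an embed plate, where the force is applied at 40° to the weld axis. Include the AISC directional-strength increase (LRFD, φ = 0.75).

E49XX → F_EXX = 490 MPa.
t_e = 0.707 × 6 = 4.242 mm; A_we = 4.242 × 220 = 933.2 mm².
Directional factor: 1.0 + 0.5 sin^1.5(40°) = 1.258.
F_nw = 0.6 × 490 × 1.258 = 369.8 MPa.
φR_n = 0.75 × 369.8 × 933.2 × 10⁻³ = 258.8 kN.

φR_n ≈ 259 kN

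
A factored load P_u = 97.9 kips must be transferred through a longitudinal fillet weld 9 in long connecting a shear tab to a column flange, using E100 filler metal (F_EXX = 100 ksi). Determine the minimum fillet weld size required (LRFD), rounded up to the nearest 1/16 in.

Total weld length L = 9 in.
Required throat t_e = P_u / (φ × 0.6 F_EXX × L) = 97.9 / (0.75 × 0.6 × 100 × 9) = 0.2417 in.
Required leg w = t_e / 0.707 = 0.3419 in → use 3/8 in.

w = 3/8 in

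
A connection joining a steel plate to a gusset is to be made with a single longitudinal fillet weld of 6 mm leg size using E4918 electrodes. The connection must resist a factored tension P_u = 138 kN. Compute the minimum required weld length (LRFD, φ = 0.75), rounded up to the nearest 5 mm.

L = 150 mm

E49XX → F_EXX = 490 MPa.
Throat t_e = 0.707 × 6 = 4.242 mm.
φr_n = 0.75 × 0.6 × 490 × 4.242 × 10⁻³ = 0.9354 kN/mm.
L_req = P_u / φr_n = 138 / 0.9354 = 147.5 mm total.
Round up → use L = 150 mm.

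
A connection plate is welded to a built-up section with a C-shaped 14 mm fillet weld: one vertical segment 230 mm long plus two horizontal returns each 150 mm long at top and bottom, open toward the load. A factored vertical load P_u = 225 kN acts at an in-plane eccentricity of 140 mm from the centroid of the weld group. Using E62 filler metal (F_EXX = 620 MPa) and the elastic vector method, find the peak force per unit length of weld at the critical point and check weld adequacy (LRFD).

f_max ≈ 1120 N/mm; adequate

Total weld length L_w = 530 mm. Treat welds as unit-width lines.
Centroid: x̄ = 2×150×75 / 530 = 42.45 mm from the vertical weld.
Polar moment about centroid: J = I_x + I_y = [230³/12 + 2×150×115²] + [230×42.45² + 2(150³/12 + 150×32.55²)] = 6276000 mm³.
Direct shear f_v = P/L_w = 225×10³ / 530 = 424.5 N/mm (vertical).
Torsion M = P·e = 225×10³ × 140 = 31500000 N·mm.
Critical point at (x, y) = (107.5, 115) from centroid. f_tx = M·y/J = 577.2 N/mm; f_ty = M·x/J = 539.8 N/mm.
Resultant f_max = √[f_tx² + (f_v + f_ty)²] = √[577.2² + (424.5 + 539.8)²] = 1124 N/mm.
Capacity per unit length: φr_n = 0.75 × 0.6 × 620 × (0.707 × 14) = 2762 N/mm.
1124 ≤ 2762 → adequate.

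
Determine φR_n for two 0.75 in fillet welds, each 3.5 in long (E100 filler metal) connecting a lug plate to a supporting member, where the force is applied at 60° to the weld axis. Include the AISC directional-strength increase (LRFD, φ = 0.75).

φR_n ≈ 234 kips

E100XX → F_EXX = 100 ksi.
t_e = 0.707 × 0.75 = 0.5302 in; A_we = 0.5302 × 7 = 3.712 in².
Directional factor: 1.0 + 0.5 sin^1.5(60°) = 1.403.
F_nw = 0.6 × 100 × 1.403 = 84.18 ksi.
φR_n = 0.75 × 84.18 × 3.712 = 234.3 kips.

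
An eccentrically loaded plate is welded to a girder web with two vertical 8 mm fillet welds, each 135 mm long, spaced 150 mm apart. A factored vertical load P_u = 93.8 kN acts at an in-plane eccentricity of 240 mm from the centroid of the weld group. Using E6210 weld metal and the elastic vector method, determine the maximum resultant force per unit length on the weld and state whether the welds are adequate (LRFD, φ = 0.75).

E62XX → F_EXX = 620 MPa.
Total weld length L_w = 270 mm. Treat welds as unit-width lines.
Polar moment about centroid: J = 2[d³/12 + d(b/2)²] = 2[135³/12 + 135×75²] = 1929000 mm³.
Direct shear f_v = P/L_w = 93.8×10³ / 270 = 347.4 N/mm (vertical).
Torsion M = P·e = 93.8×10³ × 240 = 22512000 N·mm.
Critical point at (x, y) = (75, 67.5) from centroid. f_tx = M·y/J = 787.8 N/mm; f_ty = M·x/J = 875.4 N/mm.
Resultant f_max = √[f_tx² + (f_v + f_ty)²] = √[787.8² + (347.4 + 875.4)²] = 1455 N/mm.
Capacity per unit length: φr_n = 0.75 × 0.6 × 620 × (0.707 × 8) = 1578 N/mm.
1455 ≤ 1578 → adequate.

f_max ≈ 1450 N/mm; adequate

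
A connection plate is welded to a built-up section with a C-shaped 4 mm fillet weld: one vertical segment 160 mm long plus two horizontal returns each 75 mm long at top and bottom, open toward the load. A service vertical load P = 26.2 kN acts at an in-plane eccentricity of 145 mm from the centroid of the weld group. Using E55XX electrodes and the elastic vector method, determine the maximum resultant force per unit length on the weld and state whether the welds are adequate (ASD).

f_max ≈ 309 N/mm; adequate

E55XX → F_EXX = 550 MPa.
Total weld length L_w = 310 mm. Treat welds as unit-width lines.
Centroid: x̄ = 2×75×37.5 / 310 = 18.15 mm from the vertical weld.
Polar moment about centroid: J = I_x + I_y = [160³/12 + 2×75×80²] + [160×18.15² + 2(75³/12 + 75×19.35²)] = 1481000 mm³.
Direct shear f_v = P/L_w = 26.2×10³ / 310 = 84.52 N/mm (vertical).
Torsion M = P·e = 26.2×10³ × 145 = 3799000 N·mm.
Critical point at (x, y) = (56.85, 80) from centroid. f_tx = M·y/J = 205.3 N/mm; f_ty = M·x/J = 145.9 N/mm.
Resultant f_max = √[f_tx² + (f_v + f_ty)²] = √[205.3² + (84.52 + 145.9)²] = 308.6 N/mm.
Capacity per unit length: r_n/Ω = (1/2.0) × 0.6 × 550 × (0.707 × 4) = 466.6 N/mm.
308.6 ≤ 466.6 → adequate.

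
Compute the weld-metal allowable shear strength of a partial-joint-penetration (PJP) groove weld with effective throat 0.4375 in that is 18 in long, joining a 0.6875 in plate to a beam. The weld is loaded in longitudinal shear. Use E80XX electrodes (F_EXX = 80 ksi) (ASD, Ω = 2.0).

R_n/Ω ≈ 189 kip

Effective throat (given) t_e = 0.4375 in.
A_we = 0.4375 × 18 = 7.875 in².
F_nw = 0.6 F_EXX = 48 ksi.
R_n/Ω = (48 × 7.875) / 2.0 = 189 kip.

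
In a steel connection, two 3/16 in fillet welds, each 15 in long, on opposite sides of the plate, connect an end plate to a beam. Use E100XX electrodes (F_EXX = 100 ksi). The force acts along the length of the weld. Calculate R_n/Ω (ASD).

Effective throat t_e = 0.707 × 0.1875 = 0.1326 in.
Total length L = 30 in; A_we = 0.1326 × 30 = 3.977 in².
F_nw = 0.6 F_EXX = 0.6 × 100 = 60 ksi.
R_n = 60 × 3.977 = 238.6 kip; R_n/Ω = 238.6/2.0 = 119.3 kip.

R_n/Ω ≈ 119 kip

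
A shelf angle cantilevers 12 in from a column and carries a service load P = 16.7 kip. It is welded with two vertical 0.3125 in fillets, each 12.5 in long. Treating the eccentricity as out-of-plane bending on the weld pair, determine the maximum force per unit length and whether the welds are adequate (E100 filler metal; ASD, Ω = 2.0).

f_max ≈ 3.91 kip/in; adequate

E100XX → F_EXX = 100 ksi.
L_w = 2 × 12.5 = 25 in; section modulus (unit throat) S = 2 × L²/6 = 52.08 in².
Direct shear f_v = P/L_w = 16.7/25 = 0.668 kip/in.
Moment M = P × e = 16.7 × 12 = 200.4 kip·in; bending f_b = M/S = 3.848 kip/in.
f_max = √(f_v² + f_b²) = √(0.668² + 3.848²) = 3.905 kip/in.
r_n/Ω = (1/2.0) × 0.6 × 100 × (0.707 × 0.3125) = 6.628 kip/in → adequate.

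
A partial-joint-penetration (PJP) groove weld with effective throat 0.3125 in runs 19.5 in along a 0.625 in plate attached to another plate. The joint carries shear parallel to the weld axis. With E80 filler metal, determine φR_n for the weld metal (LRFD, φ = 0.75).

E80XX → F_EXX = 80 ksi.
Effective throat (given) t_e = 0.3125 in.
A_we = 0.3125 × 19.5 = 6.094 in².
F_nw = 0.6 F_EXX = 48 ksi.
φR_n = 0.75 × 48 × 6.094 = 219.4 kip.

φR_n ≈ 219 kip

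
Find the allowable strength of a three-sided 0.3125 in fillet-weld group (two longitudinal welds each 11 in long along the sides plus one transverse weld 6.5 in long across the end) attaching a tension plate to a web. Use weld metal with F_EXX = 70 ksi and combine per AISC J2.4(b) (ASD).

R_n/Ω ≈ 132 kip

t_e = 0.707 × 0.3125 = 0.2209 in.
R_nwl = 0.6 × 70 × 0.2209 × 22 = 204.1 kip (longitudinal, 2 welds).
R_nwt = 0.6 × 70 × 0.2209 × 6.5 = 60.32 kip (transverse, base value).
(i) R_nwl + R_nwt = 264.5 kip; (ii) 0.85 R_nwl + 1.5 R_nwt = 264 kip.
R_n = max = 264.5 kip [governs: (i)]; R_n/Ω = 132.2 kip.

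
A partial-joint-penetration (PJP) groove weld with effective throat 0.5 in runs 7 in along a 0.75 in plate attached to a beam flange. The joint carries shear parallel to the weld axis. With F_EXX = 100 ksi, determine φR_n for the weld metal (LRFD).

Effective throat (given) t_e = 0.5 in.
A_we = 0.5 × 7 = 3.5 in².
F_nw = 0.6 F_EXX = 60 ksi.
φR_n = 0.75 × 60 × 3.5 = 157.5 kips.

φR_n ≈ 158 kips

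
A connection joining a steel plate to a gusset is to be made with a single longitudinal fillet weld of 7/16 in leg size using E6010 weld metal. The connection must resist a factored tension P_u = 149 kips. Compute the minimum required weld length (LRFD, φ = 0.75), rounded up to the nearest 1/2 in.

E60XX → F_EXX = 60 ksi.
Throat t_e = 0.707 × 0.4375 = 0.3093 in.
φr_n = 0.75 × 0.6 × 60 × 0.3093 = 8.351 kips/in.
L_req = P_u / φr_n = 149 / 8.351 = 17.84 in total.
Round up → use L = 18 in.

L = 18 in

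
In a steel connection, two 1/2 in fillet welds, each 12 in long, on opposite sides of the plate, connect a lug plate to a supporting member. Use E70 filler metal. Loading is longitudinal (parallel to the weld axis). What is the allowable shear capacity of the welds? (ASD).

R_n/Ω ≈ 178 kips

E70XX → F_EXX = 70 ksi.
Effective throat t_e = 0.707 × 0.5 = 0.3535 in.
Total length L = 24 in; A_we = 0.3535 × 24 = 8.484 in².
F_nw = 0.6 F_EXX = 0.6 × 70 = 42 ksi.
R_n = 42 × 8.484 = 356.3 kips; R_n/Ω = 356.3/2.0 = 178.2 kips.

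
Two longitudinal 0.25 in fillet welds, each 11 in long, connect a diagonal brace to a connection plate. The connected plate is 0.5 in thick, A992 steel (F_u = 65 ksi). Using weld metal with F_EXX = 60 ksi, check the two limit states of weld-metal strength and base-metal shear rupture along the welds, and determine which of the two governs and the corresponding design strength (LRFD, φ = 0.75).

φR_n ≈ 105 kips (weld metal governs)

t_e = 0.707 × 0.25 = 0.1767 in; L = 22 in.
Weld metal: φR_n = 0.75 × 0.6 × 60 × 0.1767 × 22 = 105 kips.
Base metal (shear rupture): φR_n = 0.75 × 0.6 × 65 × 0.5 × 22 = 321.8 kips.
Governing: weld metal.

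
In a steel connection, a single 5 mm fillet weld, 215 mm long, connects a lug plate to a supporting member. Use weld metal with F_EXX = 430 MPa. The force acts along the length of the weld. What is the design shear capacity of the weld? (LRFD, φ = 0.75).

Effective throat t_e = 0.707 × 5 = 3.535 mm.
Total length L = 215 mm; A_we = 3.535 × 215 = 760 mm².
F_nw = 0.6 F_EXX = 0.6 × 430 = 258 MPa.
φR_n = 0.75 × 258 × 760 × 10⁻³ = 147.1 kN.

φR_n ≈ 147 kN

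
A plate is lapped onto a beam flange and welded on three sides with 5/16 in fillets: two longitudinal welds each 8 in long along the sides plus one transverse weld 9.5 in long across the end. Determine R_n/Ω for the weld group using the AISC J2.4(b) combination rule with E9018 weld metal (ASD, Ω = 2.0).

E90XX → F_EXX = 90 ksi.
t_e = 0.707 × 0.3125 = 0.2209 in.
R_nwl = 0.6 × 90 × 0.2209 × 16 = 190.9 kips (longitudinal, 2 welds).
R_nwt = 0.6 × 90 × 0.2209 × 9.5 = 113.3 kips (transverse, base value).
(i) R_nwl + R_nwt = 304.2 kips; (ii) 0.85 R_nwl + 1.5 R_nwt = 332.3 kips.
R_n = max = 332.3 kips [governs: (ii)]; R_n/Ω = 166.1 kips.

R_n/Ω ≈ 166 kips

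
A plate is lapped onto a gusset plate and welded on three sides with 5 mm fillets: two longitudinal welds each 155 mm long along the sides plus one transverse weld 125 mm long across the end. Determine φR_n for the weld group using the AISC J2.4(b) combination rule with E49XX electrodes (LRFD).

φR_n ≈ 352 kN

E49XX → F_EXX = 490 MPa.
t_e = 0.707 × 5 = 3.535 mm.
R_nwl = 0.6 × 490 × 3.535 × 310 × 10⁻³ = 322.2 kN (longitudinal, 2 welds).
R_nwt = 0.6 × 490 × 3.535 × 125 × 10⁻³ = 129.9 kN (transverse, base value).
(i) R_nwl + R_nwt = 452.1 kN; (ii) 0.85 R_nwl + 1.5 R_nwt = 468.7 kN.
R_n = max = 468.7 kN [governs: (ii)]; φR_n = 351.5 kN.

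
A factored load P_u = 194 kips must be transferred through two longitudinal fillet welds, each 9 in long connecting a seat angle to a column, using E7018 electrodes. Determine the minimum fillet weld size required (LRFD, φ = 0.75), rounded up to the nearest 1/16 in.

w = 1/2 in

E70XX → F_EXX = 70 ksi.
Total weld length L = 18 in.
Required throat t_e = P_u / (φ × 0.6 F_EXX × L) = 194 / (0.75 × 0.6 × 70 × 18) = 0.3422 in.
Required leg w = t_e / 0.707 = 0.4839 in → use 1/2 in.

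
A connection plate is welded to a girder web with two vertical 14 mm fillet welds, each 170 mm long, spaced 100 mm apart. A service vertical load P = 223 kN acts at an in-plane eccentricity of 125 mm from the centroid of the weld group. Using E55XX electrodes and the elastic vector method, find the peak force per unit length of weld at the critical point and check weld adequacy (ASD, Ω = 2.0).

E55XX → F_EXX = 550 MPa.
Total weld length L_w = 340 mm. Treat welds as unit-width lines.
Polar moment about centroid: J = 2[d³/12 + d(b/2)²] = 2[170³/12 + 170×50²] = 1669000 mm³.
Direct shear f_v = P/L_w = 223×10³ / 340 = 655.9 N/mm (vertical).
Torsion M = P·e = 223×10³ × 125 = 27875000 N·mm.
Critical point at (x, y) = (50, 85) from centroid. f_tx = M·y/J = 1420 N/mm; f_ty = M·x/J = 835.2 N/mm.
Resultant f_max = √[f_tx² + (f_v + f_ty)²] = √[1420² + (655.9 + 835.2)²] = 2059 N/mm.
Capacity per unit length: r_n/Ω = (1/2.0) × 0.6 × 550 × (0.707 × 14) = 1633 N/mm.
2059 > 1633 → NOT adequate.

f_max ≈ 2060 N/mm; NOT adequate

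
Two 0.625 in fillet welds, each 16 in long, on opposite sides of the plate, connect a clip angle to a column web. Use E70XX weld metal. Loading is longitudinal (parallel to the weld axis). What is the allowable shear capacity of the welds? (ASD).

E70XX → F_EXX = 70 ksi.
Effective throat t_e = 0.707 × 0.625 = 0.4419 in.
Total length L = 32 in; A_we = 0.4419 × 32 = 14.14 in².
F_nw = 0.6 F_EXX = 0.6 × 70 = 42 ksi.
R_n = 42 × 14.14 = 593.9 kip; R_n/Ω = 593.9/2.0 = 296.9 kip.

R_n/Ω ≈ 297 kip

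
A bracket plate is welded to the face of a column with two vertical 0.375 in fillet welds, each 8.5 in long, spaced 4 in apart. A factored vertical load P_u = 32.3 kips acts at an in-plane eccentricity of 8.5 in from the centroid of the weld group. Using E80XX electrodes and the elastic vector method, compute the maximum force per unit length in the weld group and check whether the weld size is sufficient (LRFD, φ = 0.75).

f_max ≈ 8.55 kip/in; adequate

E80XX → F_EXX = 80 ksi.
Total weld length L_w = 17 in. Treat welds as unit-width lines.
Polar moment about centroid: J = 2[d³/12 + d(b/2)²] = 2[8.5³/12 + 8.5×2²] = 170.4 in³.
Direct shear f_v = P/L_w = 32.3 / 17 = 1.9 kip/in (vertical).
Torsion M = P·e = 32.3 × 8.5 = 274.55 kip·in.
Critical point at (x, y) = (2, 4.25) from centroid. f_tx = M·y/J = 6.849 kip/in; f_ty = M·x/J = 3.223 kip/in.
Resultant f_max = √[f_tx² + (f_v + f_ty)²] = √[6.849² + (1.9 + 3.223)²] = 8.554 kip/in.
Capacity per unit length: φr_n = 0.75 × 0.6 × 80 × (0.707 × 0.375) = 9.544 kip/in.
8.554 ≤ 9.544 → adequate.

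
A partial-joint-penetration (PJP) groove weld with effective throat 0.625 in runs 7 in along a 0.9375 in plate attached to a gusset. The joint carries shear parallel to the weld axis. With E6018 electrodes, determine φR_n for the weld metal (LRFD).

φR_n ≈ 118 kip

E60XX → F_EXX = 60 ksi.
Effective throat (given) t_e = 0.625 in.
A_we = 0.625 × 7 = 4.375 in².
F_nw = 0.6 F_EXX = 36 ksi.
φR_n = 0.75 × 36 × 4.375 = 118.1 kip.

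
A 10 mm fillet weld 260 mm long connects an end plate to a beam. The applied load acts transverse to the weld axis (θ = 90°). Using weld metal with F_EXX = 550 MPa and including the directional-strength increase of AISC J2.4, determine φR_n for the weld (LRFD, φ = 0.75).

φR_n ≈ 682 kN

t_e = 0.707 × 10 = 7.07 mm; A_we = 7.07 × 260 = 1838 mm².
Directional factor: 1.0 + 0.5 sin^1.5(90°) = 1.5.
F_nw = 0.6 × 550 × 1.5 = 495 MPa.
φR_n = 0.75 × 495 × 1838 × 10⁻³ = 682.4 kN.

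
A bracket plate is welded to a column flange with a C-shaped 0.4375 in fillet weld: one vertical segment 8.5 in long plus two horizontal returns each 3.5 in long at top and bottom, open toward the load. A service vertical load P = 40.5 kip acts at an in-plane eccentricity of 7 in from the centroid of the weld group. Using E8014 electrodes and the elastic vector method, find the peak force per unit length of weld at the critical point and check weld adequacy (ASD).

E80XX → F_EXX = 80 ksi.
Total weld length L_w = 15.5 in. Treat welds as unit-width lines.
Centroid: x̄ = 2×3.5×1.75 / 15.5 = 0.7903 in from the vertical weld.
Polar moment about centroid: J = I_x + I_y = [8.5³/12 + 2×3.5×4.25²] + [8.5×0.7903² + 2(3.5³/12 + 3.5×0.9597²)] = 196.5 in³.
Direct shear f_v = P/L_w = 40.5 / 15.5 = 2.613 kip/in (vertical).
Torsion M = P·e = 40.5 × 7 = 283.5 kip·in.
Critical point at (x, y) = (2.71, 4.25) from centroid. f_tx = M·y/J = 6.131 kip/in; f_ty = M·x/J = 3.909 kip/in.
Resultant f_max = √[f_tx² + (f_v + f_ty)²] = √[6.131² + (2.613 + 3.909)²] = 8.951 kip/in.
Capacity per unit length: r_n/Ω = (1/2.0) × 0.6 × 80 × (0.707 × 0.4375) = 7.423 kip/in.
8.951 > 7.423 → NOT adequate.

f_max ≈ 8.95 kip/in; NOT adequate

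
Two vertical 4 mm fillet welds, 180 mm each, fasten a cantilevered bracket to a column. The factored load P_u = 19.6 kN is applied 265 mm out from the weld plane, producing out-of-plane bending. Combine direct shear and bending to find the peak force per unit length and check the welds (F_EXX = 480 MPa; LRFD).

L_w = 2 × 180 = 360 mm; section modulus (unit throat) S = 2 × L²/6 = 10800 mm².
Direct shear f_v = P/L_w = 19.6×10³/360 = 54.44 N/mm.
Moment M = P × e = 19.6×10³ × 265 = 5194000 N·mm; bending f_b = M/S = 480.9 N/mm.
f_max = √(f_v² + f_b²) = √(54.44² + 480.9²) = 484 N/mm.
φr_n = 0.75 × 0.6 × 480 × (0.707 × 4) = 610.8 N/mm → adequate.

f_max ≈ 484 N/mm; adequate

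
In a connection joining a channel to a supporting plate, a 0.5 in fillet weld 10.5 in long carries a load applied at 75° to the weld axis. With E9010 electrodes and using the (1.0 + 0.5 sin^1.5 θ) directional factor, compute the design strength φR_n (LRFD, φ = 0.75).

φR_n ≈ 222 kip

E90XX → F_EXX = 90 ksi.
t_e = 0.707 × 0.5 = 0.3535 in; A_we = 0.3535 × 10.5 = 3.712 in².
Directional factor: 1.0 + 0.5 sin^1.5(75°) = 1.475.
F_nw = 0.6 × 90 × 1.475 = 79.63 ksi.
φR_n = 0.75 × 79.63 × 3.712 = 221.7 kip.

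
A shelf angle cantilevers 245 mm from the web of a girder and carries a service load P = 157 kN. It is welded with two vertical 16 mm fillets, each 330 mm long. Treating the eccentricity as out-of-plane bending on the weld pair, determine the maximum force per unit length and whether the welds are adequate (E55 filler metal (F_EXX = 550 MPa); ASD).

L_w = 2 × 330 = 660 mm; section modulus (unit throat) S = 2 × L²/6 = 36300 mm².
Direct shear f_v = P/L_w = 157×10³/660 = 237.9 N/mm.
Moment M = P × e = 157×10³ × 245 = 38465000 N·mm; bending f_b = M/S = 1060 N/mm.
f_max = √(f_v² + f_b²) = √(237.9² + 1060²) = 1086 N/mm.
r_n/Ω = (1/2.0) × 0.6 × 550 × (0.707 × 16) = 1866 N/mm → adequate.

f_max ≈ 1090 N/mm; adequate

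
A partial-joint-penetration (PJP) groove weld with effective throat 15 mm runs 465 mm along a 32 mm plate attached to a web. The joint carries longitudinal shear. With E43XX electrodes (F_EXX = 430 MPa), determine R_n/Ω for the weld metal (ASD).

Effective throat (given) t_e = 15 mm.
A_we = 15 × 465 = 6975 mm².
F_nw = 0.6 F_EXX = 258 MPa.
R_n/Ω = (258 × 6975) / 2.0 × 10⁻³ = 899.8 kN.

R_n/Ω ≈ 900 kN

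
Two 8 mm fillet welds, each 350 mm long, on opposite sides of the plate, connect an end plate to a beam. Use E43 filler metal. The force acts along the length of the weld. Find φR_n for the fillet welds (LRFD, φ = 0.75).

φR_n ≈ 766 kN

E43XX → F_EXX = 430 MPa.
Effective throat t_e = 0.707 × 8 = 5.656 mm.
Total length L = 700 mm; A_we = 5.656 × 700 = 3959 mm².
F_nw = 0.6 F_EXX = 0.6 × 430 = 258 MPa.
φR_n = 0.75 × 258 × 3959 × 10⁻³ = 766.1 kN.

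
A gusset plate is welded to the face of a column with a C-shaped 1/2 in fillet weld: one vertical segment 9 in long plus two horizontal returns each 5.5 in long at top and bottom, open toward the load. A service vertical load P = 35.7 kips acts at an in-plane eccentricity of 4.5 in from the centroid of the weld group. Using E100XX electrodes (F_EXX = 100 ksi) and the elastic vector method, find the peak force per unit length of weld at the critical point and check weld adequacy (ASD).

Total weld length L_w = 20 in. Treat welds as unit-width lines.
Centroid: x̄ = 2×5.5×2.75 / 20 = 1.512 in from the vertical weld.
Polar moment about centroid: J = I_x + I_y = [9³/12 + 2×5.5×4.5²] + [9×1.512² + 2(5.5³/12 + 5.5×1.238²)] = 348.7 in³.
Direct shear f_v = P/L_w = 35.7 / 20 = 1.785 kip/in (vertical).
Torsion M = P·e = 35.7 × 4.5 = 160.65 kip·in.
Critical point at (x, y) = (3.987, 4.5) from centroid. f_tx = M·y/J = 2.073 kip/in; f_ty = M·x/J = 1.837 kip/in.
Resultant f_max = √[f_tx² + (f_v + f_ty)²] = √[2.073² + (1.785 + 1.837)²] = 4.174 kip/in.
Capacity per unit length: r_n/Ω = (1/2.0) × 0.6 × 100 × (0.707 × 0.5) = 10.6 kip/in.
4.174 ≤ 10.6 → adequate.

f_max ≈ 4.17 kip/in; adequate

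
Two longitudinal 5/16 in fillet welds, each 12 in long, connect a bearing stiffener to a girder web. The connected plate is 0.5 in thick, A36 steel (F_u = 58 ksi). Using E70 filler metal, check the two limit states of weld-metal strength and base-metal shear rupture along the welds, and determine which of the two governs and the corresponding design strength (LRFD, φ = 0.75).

φR_n ≈ 167 kips (weld metal governs)

E70XX → F_EXX = 70 ksi.
t_e = 0.707 × 0.3125 = 0.2209 in; L = 24 in.
Weld metal: φR_n = 0.75 × 0.6 × 70 × 0.2209 × 24 = 167 kips.
Base metal (shear rupture): φR_n = 0.75 × 0.6 × 58 × 0.5 × 24 = 313.2 kips.
Governing: weld metal.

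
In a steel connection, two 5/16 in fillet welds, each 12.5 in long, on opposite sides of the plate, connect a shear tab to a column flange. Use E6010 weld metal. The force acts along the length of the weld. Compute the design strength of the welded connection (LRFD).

E60XX → F_EXX = 60 ksi.
Effective throat t_e = 0.707 × 0.3125 = 0.2209 in.
Total length L = 25 in; A_we = 0.2209 × 25 = 5.523 in².
F_nw = 0.6 F_EXX = 0.6 × 60 = 36 ksi.
φR_n = 0.75 × 36 × 5.523 = 149.1 kips.

φR_n ≈ 149 kips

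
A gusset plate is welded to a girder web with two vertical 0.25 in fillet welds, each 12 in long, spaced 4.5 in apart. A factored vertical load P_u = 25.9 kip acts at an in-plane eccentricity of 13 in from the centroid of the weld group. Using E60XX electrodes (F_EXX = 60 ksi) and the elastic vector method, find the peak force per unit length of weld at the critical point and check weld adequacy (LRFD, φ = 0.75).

f_max ≈ 5.74 kip/in; NOT adequate

Total weld length L_w = 24 in. Treat welds as unit-width lines.
Polar moment about centroid: J = 2[d³/12 + d(b/2)²] = 2[12³/12 + 12×2.25²] = 409.5 in³.
Direct shear f_v = P/L_w = 25.9 / 24 = 1.079 kip/in (vertical).
Torsion M = P·e = 25.9 × 13 = 336.7 kip·in.
Critical point at (x, y) = (2.25, 6) from centroid. f_tx = M·y/J = 4.933 kip/in; f_ty = M·x/J = 1.85 kip/in.
Resultant f_max = √[f_tx² + (f_v + f_ty)²] = √[4.933² + (1.079 + 1.85)²] = 5.737 kip/in.
Capacity per unit length: φr_n = 0.75 × 0.6 × 60 × (0.707 × 0.25) = 4.772 kip/in.
5.737 > 4.772 → NOT adequate.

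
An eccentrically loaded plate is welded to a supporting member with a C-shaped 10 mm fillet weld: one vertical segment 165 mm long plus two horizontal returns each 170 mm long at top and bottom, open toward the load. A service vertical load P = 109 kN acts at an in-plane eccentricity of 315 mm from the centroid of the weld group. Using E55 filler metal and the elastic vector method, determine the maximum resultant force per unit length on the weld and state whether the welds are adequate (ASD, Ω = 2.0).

E55XX → F_EXX = 550 MPa.
Total weld length L_w = 505 mm. Treat welds as unit-width lines.
Centroid: x̄ = 2×170×85 / 505 = 57.23 mm from the vertical weld.
Polar moment about centroid: J = I_x + I_y = [165³/12 + 2×170×82.5²] + [165×57.23² + 2(170³/12 + 170×27.77²)] = 4310000 mm³.
Direct shear f_v = P/L_w = 109×10³ / 505 = 215.8 N/mm (vertical).
Torsion M = P·e = 109×10³ × 315 = 34335000 N·mm.
Critical point at (x, y) = (112.8, 82.5) from centroid. f_tx = M·y/J = 657.2 N/mm; f_ty = M·x/J = 898.4 N/mm.
Resultant f_max = √[f_tx² + (f_v + f_ty)²] = √[657.2² + (215.8 + 898.4)²] = 1294 N/mm.
Capacity per unit length: r_n/Ω = (1/2.0) × 0.6 × 550 × (0.707 × 10) = 1167 N/mm.
1294 > 1167 → NOT adequate.

f_max ≈ 1290 N/mm; NOT adequate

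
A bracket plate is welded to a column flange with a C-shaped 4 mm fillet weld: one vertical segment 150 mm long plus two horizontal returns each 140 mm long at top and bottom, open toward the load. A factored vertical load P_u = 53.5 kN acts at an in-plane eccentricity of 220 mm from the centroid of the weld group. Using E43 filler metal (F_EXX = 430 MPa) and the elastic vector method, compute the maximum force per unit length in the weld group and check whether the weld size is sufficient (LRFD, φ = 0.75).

Total weld length L_w = 430 mm. Treat welds as unit-width lines.
Centroid: x̄ = 2×140×70 / 430 = 45.58 mm from the vertical weld.
Polar moment about centroid: J = I_x + I_y = [150³/12 + 2×140×75²] + [150×45.58² + 2(140³/12 + 140×24.42²)] = 2792000 mm³.
Direct shear f_v = P/L_w = 53.5×10³ / 430 = 124.4 N/mm (vertical).
Torsion M = P·e = 53.5×10³ × 220 = 11770000 N·mm.
Critical point at (x, y) = (94.42, 75) from centroid. f_tx = M·y/J = 316.1 N/mm; f_ty = M·x/J = 398 N/mm.
Resultant f_max = √[f_tx² + (f_v + f_ty)²] = √[316.1² + (124.4 + 398)²] = 610.6 N/mm.
Capacity per unit length: φr_n = 0.75 × 0.6 × 430 × (0.707 × 4) = 547.2 N/mm.
610.6 > 547.2 → NOT adequate.

f_max ≈ 611 N/mm; NOT adequate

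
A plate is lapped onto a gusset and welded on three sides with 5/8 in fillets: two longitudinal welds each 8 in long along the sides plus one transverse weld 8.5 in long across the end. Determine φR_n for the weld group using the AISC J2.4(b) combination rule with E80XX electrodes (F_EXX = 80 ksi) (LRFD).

φR_n ≈ 419 kips

t_e = 0.707 × 0.625 = 0.4419 in.
R_nwl = 0.6 × 80 × 0.4419 × 16 = 339.4 kips (longitudinal, 2 welds).
R_nwt = 0.6 × 80 × 0.4419 × 8.5 = 180.3 kips (transverse, base value).
(i) R_nwl + R_nwt = 519.6 kips; (ii) 0.85 R_nwl + 1.5 R_nwt = 558.9 kips.
R_n = max = 558.9 kips [governs: (ii)]; φR_n = 419.2 kips.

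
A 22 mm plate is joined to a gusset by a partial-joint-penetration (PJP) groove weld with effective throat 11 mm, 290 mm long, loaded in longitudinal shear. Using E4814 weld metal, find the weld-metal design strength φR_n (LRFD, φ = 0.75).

E48XX → F_EXX = 480 MPa.
Effective throat (given) t_e = 11 mm.
A_we = 11 × 290 = 3190 mm².
F_nw = 0.6 F_EXX = 288 MPa.
φR_n = 0.75 × 288 × 3190 × 10⁻³ = 689 kN.

φR_n ≈ 689 kN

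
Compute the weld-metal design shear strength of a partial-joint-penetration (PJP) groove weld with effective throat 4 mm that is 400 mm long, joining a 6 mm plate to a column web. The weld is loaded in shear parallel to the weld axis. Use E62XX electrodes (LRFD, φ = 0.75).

φR_n ≈ 446 kN

E62XX → F_EXX = 620 MPa.
Effective throat (given) t_e = 4 mm.
A_we = 4 × 400 = 1600 mm².
F_nw = 0.6 F_EXX = 372 MPa.
φR_n = 0.75 × 372 × 1600 × 10⁻³ = 446.4 kN.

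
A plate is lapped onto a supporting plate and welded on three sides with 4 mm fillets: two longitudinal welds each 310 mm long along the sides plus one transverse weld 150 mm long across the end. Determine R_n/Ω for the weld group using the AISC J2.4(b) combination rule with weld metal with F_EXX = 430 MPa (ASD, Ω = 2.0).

R_n/Ω ≈ 281 kN

t_e = 0.707 × 4 = 2.828 mm.
R_nwl = 0.6 × 430 × 2.828 × 620 × 10⁻³ = 452.4 kN (longitudinal, 2 welds).
R_nwt = 0.6 × 430 × 2.828 × 150 × 10⁻³ = 109.4 kN (transverse, base value).
(i) R_nwl + R_nwt = 561.8 kN; (ii) 0.85 R_nwl + 1.5 R_nwt = 548.7 kN.
R_n = max = 561.8 kN [governs: (i)]; R_n/Ω = 280.9 kN.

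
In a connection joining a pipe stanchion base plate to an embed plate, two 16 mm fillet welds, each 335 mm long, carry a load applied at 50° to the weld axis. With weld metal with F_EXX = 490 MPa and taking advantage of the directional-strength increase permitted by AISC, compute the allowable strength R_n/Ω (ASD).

t_e = 0.707 × 16 = 11.31 mm; A_we = 11.31 × 670 = 7579 mm².
Directional factor: 1.0 + 0.5 sin^1.5(50°) = 1.335.
F_nw = 0.6 × 490 × 1.335 = 392.6 MPa.
R_n/Ω = (392.6 × 7579) / 2.0 × 10⁻³ = 1488 kN.

R_n/Ω ≈ 1490 kN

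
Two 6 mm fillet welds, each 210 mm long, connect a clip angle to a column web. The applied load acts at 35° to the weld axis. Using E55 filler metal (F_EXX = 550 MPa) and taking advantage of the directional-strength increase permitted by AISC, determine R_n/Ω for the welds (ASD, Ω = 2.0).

t_e = 0.707 × 6 = 4.242 mm; A_we = 4.242 × 420 = 1782 mm².
Directional factor: 1.0 + 0.5 sin^1.5(35°) = 1.217.
F_nw = 0.6 × 550 × 1.217 = 401.7 MPa.
R_n/Ω = (401.7 × 1782) / 2.0 × 10⁻³ = 357.8 kN.

R_n/Ω ≈ 358 kN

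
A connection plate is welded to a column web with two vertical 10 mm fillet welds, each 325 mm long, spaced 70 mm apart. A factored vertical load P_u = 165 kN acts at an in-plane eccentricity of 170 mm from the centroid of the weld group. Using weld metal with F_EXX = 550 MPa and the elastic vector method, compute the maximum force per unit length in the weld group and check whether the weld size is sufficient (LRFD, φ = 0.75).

f_max ≈ 808 N/mm; adequate

Total weld length L_w = 650 mm. Treat welds as unit-width lines.
Polar moment about centroid: J = 2[d³/12 + d(b/2)²] = 2[325³/12 + 325×35²] = 6518000 mm³.
Direct shear f_v = P/L_w = 165×10³ / 650 = 253.8 N/mm (vertical).
Torsion M = P·e = 165×10³ × 170 = 28050000 N·mm.
Critical point at (x, y) = (35, 162.5) from centroid. f_tx = M·y/J = 699.4 N/mm; f_ty = M·x/J = 150.6 N/mm.
Resultant f_max = √[f_tx² + (f_v + f_ty)²] = √[699.4² + (253.8 + 150.6)²] = 807.9 N/mm.
Capacity per unit length: φr_n = 0.75 × 0.6 × 550 × (0.707 × 10) = 1750 N/mm.
807.9 ≤ 1750 → adequate.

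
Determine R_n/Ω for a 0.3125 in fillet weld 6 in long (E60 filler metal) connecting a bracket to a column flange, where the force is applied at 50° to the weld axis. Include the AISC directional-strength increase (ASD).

E60XX → F_EXX = 60 ksi.
t_e = 0.707 × 0.3125 = 0.2209 in; A_we = 0.2209 × 6 = 1.326 in².
Directional factor: 1.0 + 0.5 sin^1.5(50°) = 1.335.
F_nw = 0.6 × 60 × 1.335 = 48.07 ksi.
R_n/Ω = (48.07 × 1.326) / 2.0 = 31.86 kip.

R_n/Ω ≈ 31.9 kip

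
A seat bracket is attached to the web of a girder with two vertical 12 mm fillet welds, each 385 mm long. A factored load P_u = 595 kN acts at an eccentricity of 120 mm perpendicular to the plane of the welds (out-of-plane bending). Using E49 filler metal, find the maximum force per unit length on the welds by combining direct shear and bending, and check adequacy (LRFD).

f_max ≈ 1640 N/mm; adequate

E49XX → F_EXX = 490 MPa.
L_w = 2 × 385 = 770 mm; section modulus (unit throat) S = 2 × L²/6 = 49410 mm².
Direct shear f_v = P/L_w = 595×10³/770 = 772.7 N/mm.
Moment M = P × e = 595×10³ × 120 = 71400000 N·mm; bending f_b = M/S = 1445 N/mm.
f_max = √(f_v² + f_b²) = √(772.7² + 1445²) = 1639 N/mm.
φr_n = 0.75 × 0.6 × 490 × (0.707 × 12) = 1871 N/mm → adequate.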